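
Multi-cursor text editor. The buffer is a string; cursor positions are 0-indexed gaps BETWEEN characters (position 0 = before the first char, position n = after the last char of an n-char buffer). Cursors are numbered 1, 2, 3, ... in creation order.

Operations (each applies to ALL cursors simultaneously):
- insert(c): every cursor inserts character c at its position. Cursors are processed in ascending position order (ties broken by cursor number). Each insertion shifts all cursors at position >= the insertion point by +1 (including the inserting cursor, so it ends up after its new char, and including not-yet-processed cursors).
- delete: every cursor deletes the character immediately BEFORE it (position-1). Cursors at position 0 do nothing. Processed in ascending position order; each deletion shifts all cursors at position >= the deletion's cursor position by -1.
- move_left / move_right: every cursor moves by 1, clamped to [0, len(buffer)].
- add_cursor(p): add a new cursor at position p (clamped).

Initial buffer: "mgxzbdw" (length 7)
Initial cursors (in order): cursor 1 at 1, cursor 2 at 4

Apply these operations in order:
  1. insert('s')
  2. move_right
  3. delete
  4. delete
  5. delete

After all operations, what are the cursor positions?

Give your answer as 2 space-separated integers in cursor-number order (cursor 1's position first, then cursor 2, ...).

Answer: 0 1

Derivation:
After op 1 (insert('s')): buffer="msgxzsbdw" (len 9), cursors c1@2 c2@6, authorship .1...2...
After op 2 (move_right): buffer="msgxzsbdw" (len 9), cursors c1@3 c2@7, authorship .1...2...
After op 3 (delete): buffer="msxzsdw" (len 7), cursors c1@2 c2@5, authorship .1..2..
After op 4 (delete): buffer="mxzdw" (len 5), cursors c1@1 c2@3, authorship .....
After op 5 (delete): buffer="xdw" (len 3), cursors c1@0 c2@1, authorship ...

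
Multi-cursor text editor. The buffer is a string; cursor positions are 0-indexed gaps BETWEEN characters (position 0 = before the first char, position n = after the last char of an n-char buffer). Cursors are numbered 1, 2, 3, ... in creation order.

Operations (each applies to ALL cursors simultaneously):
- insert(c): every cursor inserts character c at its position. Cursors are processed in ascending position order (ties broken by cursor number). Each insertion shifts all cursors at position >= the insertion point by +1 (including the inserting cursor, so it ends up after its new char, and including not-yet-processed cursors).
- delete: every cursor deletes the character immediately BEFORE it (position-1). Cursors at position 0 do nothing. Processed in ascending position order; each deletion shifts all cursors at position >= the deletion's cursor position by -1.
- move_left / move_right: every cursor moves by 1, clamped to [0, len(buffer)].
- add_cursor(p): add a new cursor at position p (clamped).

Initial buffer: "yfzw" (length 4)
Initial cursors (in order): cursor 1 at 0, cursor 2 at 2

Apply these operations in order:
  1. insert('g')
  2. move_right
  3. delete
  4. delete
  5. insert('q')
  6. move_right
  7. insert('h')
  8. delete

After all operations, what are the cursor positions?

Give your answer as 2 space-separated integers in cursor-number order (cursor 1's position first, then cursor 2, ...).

After op 1 (insert('g')): buffer="gyfgzw" (len 6), cursors c1@1 c2@4, authorship 1..2..
After op 2 (move_right): buffer="gyfgzw" (len 6), cursors c1@2 c2@5, authorship 1..2..
After op 3 (delete): buffer="gfgw" (len 4), cursors c1@1 c2@3, authorship 1.2.
After op 4 (delete): buffer="fw" (len 2), cursors c1@0 c2@1, authorship ..
After op 5 (insert('q')): buffer="qfqw" (len 4), cursors c1@1 c2@3, authorship 1.2.
After op 6 (move_right): buffer="qfqw" (len 4), cursors c1@2 c2@4, authorship 1.2.
After op 7 (insert('h')): buffer="qfhqwh" (len 6), cursors c1@3 c2@6, authorship 1.12.2
After op 8 (delete): buffer="qfqw" (len 4), cursors c1@2 c2@4, authorship 1.2.

Answer: 2 4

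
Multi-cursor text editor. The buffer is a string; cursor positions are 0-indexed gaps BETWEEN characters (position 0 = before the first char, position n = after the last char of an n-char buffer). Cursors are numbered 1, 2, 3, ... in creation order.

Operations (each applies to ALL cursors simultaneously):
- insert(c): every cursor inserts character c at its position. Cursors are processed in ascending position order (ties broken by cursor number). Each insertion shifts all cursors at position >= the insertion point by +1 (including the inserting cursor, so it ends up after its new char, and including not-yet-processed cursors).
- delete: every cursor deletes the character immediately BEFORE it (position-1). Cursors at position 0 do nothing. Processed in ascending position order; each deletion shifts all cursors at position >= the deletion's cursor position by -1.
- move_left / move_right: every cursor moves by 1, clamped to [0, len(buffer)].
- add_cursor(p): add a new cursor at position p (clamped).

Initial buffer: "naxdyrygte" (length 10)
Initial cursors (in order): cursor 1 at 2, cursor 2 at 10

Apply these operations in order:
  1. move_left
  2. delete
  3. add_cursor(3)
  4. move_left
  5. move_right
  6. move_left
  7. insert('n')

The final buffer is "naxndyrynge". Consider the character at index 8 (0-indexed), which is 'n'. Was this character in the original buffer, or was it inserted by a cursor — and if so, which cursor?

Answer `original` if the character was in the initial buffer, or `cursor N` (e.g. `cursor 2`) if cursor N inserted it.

After op 1 (move_left): buffer="naxdyrygte" (len 10), cursors c1@1 c2@9, authorship ..........
After op 2 (delete): buffer="axdyryge" (len 8), cursors c1@0 c2@7, authorship ........
After op 3 (add_cursor(3)): buffer="axdyryge" (len 8), cursors c1@0 c3@3 c2@7, authorship ........
After op 4 (move_left): buffer="axdyryge" (len 8), cursors c1@0 c3@2 c2@6, authorship ........
After op 5 (move_right): buffer="axdyryge" (len 8), cursors c1@1 c3@3 c2@7, authorship ........
After op 6 (move_left): buffer="axdyryge" (len 8), cursors c1@0 c3@2 c2@6, authorship ........
After op 7 (insert('n')): buffer="naxndyrynge" (len 11), cursors c1@1 c3@4 c2@9, authorship 1..3....2..
Authorship (.=original, N=cursor N): 1 . . 3 . . . . 2 . .
Index 8: author = 2

Answer: cursor 2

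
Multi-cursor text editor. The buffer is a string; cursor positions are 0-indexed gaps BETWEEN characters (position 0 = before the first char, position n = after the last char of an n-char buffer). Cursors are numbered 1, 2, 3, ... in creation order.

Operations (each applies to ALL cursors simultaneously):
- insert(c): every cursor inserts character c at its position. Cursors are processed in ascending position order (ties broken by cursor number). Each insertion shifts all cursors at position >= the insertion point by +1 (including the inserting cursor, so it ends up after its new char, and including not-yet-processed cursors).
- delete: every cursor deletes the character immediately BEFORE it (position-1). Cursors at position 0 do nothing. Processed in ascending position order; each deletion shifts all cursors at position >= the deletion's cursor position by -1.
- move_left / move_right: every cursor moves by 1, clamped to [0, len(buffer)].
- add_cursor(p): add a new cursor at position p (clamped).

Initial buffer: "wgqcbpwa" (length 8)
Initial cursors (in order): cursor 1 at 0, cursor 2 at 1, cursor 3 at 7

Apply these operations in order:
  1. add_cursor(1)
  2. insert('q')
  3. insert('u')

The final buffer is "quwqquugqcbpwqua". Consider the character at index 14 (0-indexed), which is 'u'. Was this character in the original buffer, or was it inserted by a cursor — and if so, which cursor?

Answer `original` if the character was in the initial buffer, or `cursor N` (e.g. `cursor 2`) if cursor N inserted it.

After op 1 (add_cursor(1)): buffer="wgqcbpwa" (len 8), cursors c1@0 c2@1 c4@1 c3@7, authorship ........
After op 2 (insert('q')): buffer="qwqqgqcbpwqa" (len 12), cursors c1@1 c2@4 c4@4 c3@11, authorship 1.24......3.
After op 3 (insert('u')): buffer="quwqquugqcbpwqua" (len 16), cursors c1@2 c2@7 c4@7 c3@15, authorship 11.2424......33.
Authorship (.=original, N=cursor N): 1 1 . 2 4 2 4 . . . . . . 3 3 .
Index 14: author = 3

Answer: cursor 3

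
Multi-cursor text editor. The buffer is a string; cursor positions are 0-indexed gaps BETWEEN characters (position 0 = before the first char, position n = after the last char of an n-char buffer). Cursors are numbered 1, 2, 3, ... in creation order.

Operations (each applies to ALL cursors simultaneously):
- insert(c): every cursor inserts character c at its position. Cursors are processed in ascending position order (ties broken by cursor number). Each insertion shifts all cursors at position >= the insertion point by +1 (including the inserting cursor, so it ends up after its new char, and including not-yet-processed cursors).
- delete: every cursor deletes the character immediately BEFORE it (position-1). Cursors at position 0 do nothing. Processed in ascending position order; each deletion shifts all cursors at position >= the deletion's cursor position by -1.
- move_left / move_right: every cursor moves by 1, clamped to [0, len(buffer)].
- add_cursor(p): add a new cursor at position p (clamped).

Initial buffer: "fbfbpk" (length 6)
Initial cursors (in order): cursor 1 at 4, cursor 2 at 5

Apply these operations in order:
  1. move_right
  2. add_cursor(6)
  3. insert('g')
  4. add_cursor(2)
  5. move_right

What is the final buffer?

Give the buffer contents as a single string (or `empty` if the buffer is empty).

Answer: fbfbpgkgg

Derivation:
After op 1 (move_right): buffer="fbfbpk" (len 6), cursors c1@5 c2@6, authorship ......
After op 2 (add_cursor(6)): buffer="fbfbpk" (len 6), cursors c1@5 c2@6 c3@6, authorship ......
After op 3 (insert('g')): buffer="fbfbpgkgg" (len 9), cursors c1@6 c2@9 c3@9, authorship .....1.23
After op 4 (add_cursor(2)): buffer="fbfbpgkgg" (len 9), cursors c4@2 c1@6 c2@9 c3@9, authorship .....1.23
After op 5 (move_right): buffer="fbfbpgkgg" (len 9), cursors c4@3 c1@7 c2@9 c3@9, authorship .....1.23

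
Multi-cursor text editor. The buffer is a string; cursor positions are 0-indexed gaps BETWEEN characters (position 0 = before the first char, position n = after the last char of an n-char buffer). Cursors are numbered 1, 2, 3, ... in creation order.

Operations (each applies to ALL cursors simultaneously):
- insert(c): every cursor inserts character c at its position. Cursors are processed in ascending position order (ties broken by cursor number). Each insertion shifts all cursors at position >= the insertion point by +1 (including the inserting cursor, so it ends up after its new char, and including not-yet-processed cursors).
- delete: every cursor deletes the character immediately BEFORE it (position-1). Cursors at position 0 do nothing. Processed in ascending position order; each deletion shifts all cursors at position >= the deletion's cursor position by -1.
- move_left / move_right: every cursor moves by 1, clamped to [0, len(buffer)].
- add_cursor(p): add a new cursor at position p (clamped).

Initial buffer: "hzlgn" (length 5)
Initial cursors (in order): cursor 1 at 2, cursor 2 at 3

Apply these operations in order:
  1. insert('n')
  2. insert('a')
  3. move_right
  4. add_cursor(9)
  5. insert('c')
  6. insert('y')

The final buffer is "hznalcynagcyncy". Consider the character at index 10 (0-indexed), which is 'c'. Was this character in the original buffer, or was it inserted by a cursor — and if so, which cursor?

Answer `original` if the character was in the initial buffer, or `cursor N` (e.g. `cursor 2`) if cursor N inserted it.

After op 1 (insert('n')): buffer="hznlngn" (len 7), cursors c1@3 c2@5, authorship ..1.2..
After op 2 (insert('a')): buffer="hznalnagn" (len 9), cursors c1@4 c2@7, authorship ..11.22..
After op 3 (move_right): buffer="hznalnagn" (len 9), cursors c1@5 c2@8, authorship ..11.22..
After op 4 (add_cursor(9)): buffer="hznalnagn" (len 9), cursors c1@5 c2@8 c3@9, authorship ..11.22..
After op 5 (insert('c')): buffer="hznalcnagcnc" (len 12), cursors c1@6 c2@10 c3@12, authorship ..11.122.2.3
After op 6 (insert('y')): buffer="hznalcynagcyncy" (len 15), cursors c1@7 c2@12 c3@15, authorship ..11.1122.22.33
Authorship (.=original, N=cursor N): . . 1 1 . 1 1 2 2 . 2 2 . 3 3
Index 10: author = 2

Answer: cursor 2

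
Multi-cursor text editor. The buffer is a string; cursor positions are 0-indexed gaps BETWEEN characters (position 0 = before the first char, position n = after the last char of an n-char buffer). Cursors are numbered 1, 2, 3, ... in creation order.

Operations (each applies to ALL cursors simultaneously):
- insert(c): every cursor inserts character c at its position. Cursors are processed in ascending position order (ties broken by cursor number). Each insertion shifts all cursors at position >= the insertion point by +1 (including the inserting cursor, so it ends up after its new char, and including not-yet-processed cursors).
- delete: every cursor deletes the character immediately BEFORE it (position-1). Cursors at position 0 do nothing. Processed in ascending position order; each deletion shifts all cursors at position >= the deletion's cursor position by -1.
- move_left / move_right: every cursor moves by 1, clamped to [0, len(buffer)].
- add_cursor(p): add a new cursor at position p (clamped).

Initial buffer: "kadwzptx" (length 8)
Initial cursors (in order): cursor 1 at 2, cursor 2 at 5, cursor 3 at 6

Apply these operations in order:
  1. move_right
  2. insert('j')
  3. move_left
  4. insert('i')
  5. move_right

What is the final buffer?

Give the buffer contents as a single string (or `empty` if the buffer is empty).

Answer: kadijwzpijtijx

Derivation:
After op 1 (move_right): buffer="kadwzptx" (len 8), cursors c1@3 c2@6 c3@7, authorship ........
After op 2 (insert('j')): buffer="kadjwzpjtjx" (len 11), cursors c1@4 c2@8 c3@10, authorship ...1...2.3.
After op 3 (move_left): buffer="kadjwzpjtjx" (len 11), cursors c1@3 c2@7 c3@9, authorship ...1...2.3.
After op 4 (insert('i')): buffer="kadijwzpijtijx" (len 14), cursors c1@4 c2@9 c3@12, authorship ...11...22.33.
After op 5 (move_right): buffer="kadijwzpijtijx" (len 14), cursors c1@5 c2@10 c3@13, authorship ...11...22.33.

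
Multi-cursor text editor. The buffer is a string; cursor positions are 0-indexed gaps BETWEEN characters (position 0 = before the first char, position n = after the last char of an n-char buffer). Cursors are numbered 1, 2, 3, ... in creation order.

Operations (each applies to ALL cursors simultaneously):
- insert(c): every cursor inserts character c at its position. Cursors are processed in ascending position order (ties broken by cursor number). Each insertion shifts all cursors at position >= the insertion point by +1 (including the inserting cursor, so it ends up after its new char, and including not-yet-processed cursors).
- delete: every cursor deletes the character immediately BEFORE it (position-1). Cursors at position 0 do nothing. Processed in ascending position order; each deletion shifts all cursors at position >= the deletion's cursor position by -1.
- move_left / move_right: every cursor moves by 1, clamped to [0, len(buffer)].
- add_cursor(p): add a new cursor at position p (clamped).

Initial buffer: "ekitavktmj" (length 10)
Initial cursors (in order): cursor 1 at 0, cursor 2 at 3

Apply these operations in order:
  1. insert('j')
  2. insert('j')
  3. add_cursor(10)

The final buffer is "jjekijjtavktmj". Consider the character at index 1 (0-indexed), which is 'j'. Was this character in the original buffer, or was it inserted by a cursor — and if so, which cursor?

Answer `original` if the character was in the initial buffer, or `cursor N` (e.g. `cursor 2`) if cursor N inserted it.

After op 1 (insert('j')): buffer="jekijtavktmj" (len 12), cursors c1@1 c2@5, authorship 1...2.......
After op 2 (insert('j')): buffer="jjekijjtavktmj" (len 14), cursors c1@2 c2@7, authorship 11...22.......
After op 3 (add_cursor(10)): buffer="jjekijjtavktmj" (len 14), cursors c1@2 c2@7 c3@10, authorship 11...22.......
Authorship (.=original, N=cursor N): 1 1 . . . 2 2 . . . . . . .
Index 1: author = 1

Answer: cursor 1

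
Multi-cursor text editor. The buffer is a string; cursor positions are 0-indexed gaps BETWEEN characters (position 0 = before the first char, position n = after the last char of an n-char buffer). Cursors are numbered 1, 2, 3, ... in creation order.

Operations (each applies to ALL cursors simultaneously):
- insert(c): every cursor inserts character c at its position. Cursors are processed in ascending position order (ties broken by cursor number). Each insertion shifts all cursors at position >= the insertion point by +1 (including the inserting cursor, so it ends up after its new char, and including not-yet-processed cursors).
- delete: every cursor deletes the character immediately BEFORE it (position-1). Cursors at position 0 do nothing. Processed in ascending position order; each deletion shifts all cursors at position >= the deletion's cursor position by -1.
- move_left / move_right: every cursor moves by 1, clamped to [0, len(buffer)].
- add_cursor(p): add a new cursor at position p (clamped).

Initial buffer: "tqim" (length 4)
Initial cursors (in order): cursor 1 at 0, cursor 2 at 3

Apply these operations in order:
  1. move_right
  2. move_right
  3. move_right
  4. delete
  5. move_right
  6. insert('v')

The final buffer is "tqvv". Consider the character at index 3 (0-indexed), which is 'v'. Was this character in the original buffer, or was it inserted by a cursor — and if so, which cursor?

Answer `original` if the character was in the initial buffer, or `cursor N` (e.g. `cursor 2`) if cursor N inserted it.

Answer: cursor 2

Derivation:
After op 1 (move_right): buffer="tqim" (len 4), cursors c1@1 c2@4, authorship ....
After op 2 (move_right): buffer="tqim" (len 4), cursors c1@2 c2@4, authorship ....
After op 3 (move_right): buffer="tqim" (len 4), cursors c1@3 c2@4, authorship ....
After op 4 (delete): buffer="tq" (len 2), cursors c1@2 c2@2, authorship ..
After op 5 (move_right): buffer="tq" (len 2), cursors c1@2 c2@2, authorship ..
After op 6 (insert('v')): buffer="tqvv" (len 4), cursors c1@4 c2@4, authorship ..12
Authorship (.=original, N=cursor N): . . 1 2
Index 3: author = 2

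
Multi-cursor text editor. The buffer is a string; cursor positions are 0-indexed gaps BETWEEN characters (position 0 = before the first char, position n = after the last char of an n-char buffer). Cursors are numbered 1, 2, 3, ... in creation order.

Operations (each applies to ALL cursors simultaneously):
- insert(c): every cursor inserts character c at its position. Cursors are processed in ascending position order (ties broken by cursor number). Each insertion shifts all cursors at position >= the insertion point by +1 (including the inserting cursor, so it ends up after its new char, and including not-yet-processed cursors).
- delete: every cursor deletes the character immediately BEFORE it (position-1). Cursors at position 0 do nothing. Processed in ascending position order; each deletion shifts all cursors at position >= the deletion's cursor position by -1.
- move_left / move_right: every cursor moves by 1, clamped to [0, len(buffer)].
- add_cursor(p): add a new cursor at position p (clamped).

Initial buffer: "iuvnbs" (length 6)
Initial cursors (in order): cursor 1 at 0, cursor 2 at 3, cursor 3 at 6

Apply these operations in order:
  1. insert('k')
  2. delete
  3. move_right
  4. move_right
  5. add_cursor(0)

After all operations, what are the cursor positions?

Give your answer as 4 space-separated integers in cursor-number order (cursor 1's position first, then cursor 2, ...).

Answer: 2 5 6 0

Derivation:
After op 1 (insert('k')): buffer="kiuvknbsk" (len 9), cursors c1@1 c2@5 c3@9, authorship 1...2...3
After op 2 (delete): buffer="iuvnbs" (len 6), cursors c1@0 c2@3 c3@6, authorship ......
After op 3 (move_right): buffer="iuvnbs" (len 6), cursors c1@1 c2@4 c3@6, authorship ......
After op 4 (move_right): buffer="iuvnbs" (len 6), cursors c1@2 c2@5 c3@6, authorship ......
After op 5 (add_cursor(0)): buffer="iuvnbs" (len 6), cursors c4@0 c1@2 c2@5 c3@6, authorship ......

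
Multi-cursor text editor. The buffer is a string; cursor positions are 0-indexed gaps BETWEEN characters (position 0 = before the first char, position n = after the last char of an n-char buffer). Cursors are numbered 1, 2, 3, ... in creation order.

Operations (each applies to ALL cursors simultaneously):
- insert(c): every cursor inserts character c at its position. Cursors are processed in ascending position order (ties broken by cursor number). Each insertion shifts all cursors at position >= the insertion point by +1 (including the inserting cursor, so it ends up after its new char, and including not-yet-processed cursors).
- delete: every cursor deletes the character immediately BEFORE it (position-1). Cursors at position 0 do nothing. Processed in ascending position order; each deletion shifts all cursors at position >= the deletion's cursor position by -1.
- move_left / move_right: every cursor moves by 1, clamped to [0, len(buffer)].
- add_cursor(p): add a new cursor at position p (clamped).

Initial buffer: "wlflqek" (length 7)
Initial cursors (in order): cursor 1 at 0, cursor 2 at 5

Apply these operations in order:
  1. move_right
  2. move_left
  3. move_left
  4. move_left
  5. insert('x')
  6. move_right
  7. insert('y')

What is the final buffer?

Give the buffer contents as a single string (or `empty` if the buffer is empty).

After op 1 (move_right): buffer="wlflqek" (len 7), cursors c1@1 c2@6, authorship .......
After op 2 (move_left): buffer="wlflqek" (len 7), cursors c1@0 c2@5, authorship .......
After op 3 (move_left): buffer="wlflqek" (len 7), cursors c1@0 c2@4, authorship .......
After op 4 (move_left): buffer="wlflqek" (len 7), cursors c1@0 c2@3, authorship .......
After op 5 (insert('x')): buffer="xwlfxlqek" (len 9), cursors c1@1 c2@5, authorship 1...2....
After op 6 (move_right): buffer="xwlfxlqek" (len 9), cursors c1@2 c2@6, authorship 1...2....
After op 7 (insert('y')): buffer="xwylfxlyqek" (len 11), cursors c1@3 c2@8, authorship 1.1..2.2...

Answer: xwylfxlyqek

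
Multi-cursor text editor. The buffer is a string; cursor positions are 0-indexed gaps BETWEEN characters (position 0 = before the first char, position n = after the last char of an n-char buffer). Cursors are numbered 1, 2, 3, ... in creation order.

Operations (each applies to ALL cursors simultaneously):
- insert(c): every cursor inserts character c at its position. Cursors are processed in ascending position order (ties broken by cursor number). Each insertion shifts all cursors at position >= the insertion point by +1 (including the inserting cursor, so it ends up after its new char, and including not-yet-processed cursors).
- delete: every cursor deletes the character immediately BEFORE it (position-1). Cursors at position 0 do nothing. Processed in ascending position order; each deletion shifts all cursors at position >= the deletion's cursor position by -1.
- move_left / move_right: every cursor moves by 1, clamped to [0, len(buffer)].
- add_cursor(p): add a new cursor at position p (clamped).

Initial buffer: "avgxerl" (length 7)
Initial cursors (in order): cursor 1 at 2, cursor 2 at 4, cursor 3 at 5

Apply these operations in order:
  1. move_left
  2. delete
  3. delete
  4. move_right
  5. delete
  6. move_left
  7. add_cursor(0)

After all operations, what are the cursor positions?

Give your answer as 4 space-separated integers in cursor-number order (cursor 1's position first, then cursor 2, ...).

Answer: 0 0 0 0

Derivation:
After op 1 (move_left): buffer="avgxerl" (len 7), cursors c1@1 c2@3 c3@4, authorship .......
After op 2 (delete): buffer="verl" (len 4), cursors c1@0 c2@1 c3@1, authorship ....
After op 3 (delete): buffer="erl" (len 3), cursors c1@0 c2@0 c3@0, authorship ...
After op 4 (move_right): buffer="erl" (len 3), cursors c1@1 c2@1 c3@1, authorship ...
After op 5 (delete): buffer="rl" (len 2), cursors c1@0 c2@0 c3@0, authorship ..
After op 6 (move_left): buffer="rl" (len 2), cursors c1@0 c2@0 c3@0, authorship ..
After op 7 (add_cursor(0)): buffer="rl" (len 2), cursors c1@0 c2@0 c3@0 c4@0, authorship ..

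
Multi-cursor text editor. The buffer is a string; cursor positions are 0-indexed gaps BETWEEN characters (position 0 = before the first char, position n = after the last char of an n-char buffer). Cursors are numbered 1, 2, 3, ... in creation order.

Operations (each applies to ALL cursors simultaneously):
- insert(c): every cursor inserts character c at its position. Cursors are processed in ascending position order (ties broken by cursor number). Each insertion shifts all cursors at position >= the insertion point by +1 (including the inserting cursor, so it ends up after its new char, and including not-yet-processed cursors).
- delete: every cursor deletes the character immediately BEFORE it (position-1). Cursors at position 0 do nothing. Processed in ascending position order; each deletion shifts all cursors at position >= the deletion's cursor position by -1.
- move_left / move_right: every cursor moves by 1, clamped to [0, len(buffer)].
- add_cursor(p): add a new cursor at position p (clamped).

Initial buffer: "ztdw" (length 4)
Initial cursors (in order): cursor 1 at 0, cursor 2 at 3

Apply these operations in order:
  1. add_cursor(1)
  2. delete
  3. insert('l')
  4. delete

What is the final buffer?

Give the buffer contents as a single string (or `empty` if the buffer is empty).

After op 1 (add_cursor(1)): buffer="ztdw" (len 4), cursors c1@0 c3@1 c2@3, authorship ....
After op 2 (delete): buffer="tw" (len 2), cursors c1@0 c3@0 c2@1, authorship ..
After op 3 (insert('l')): buffer="lltlw" (len 5), cursors c1@2 c3@2 c2@4, authorship 13.2.
After op 4 (delete): buffer="tw" (len 2), cursors c1@0 c3@0 c2@1, authorship ..

Answer: tw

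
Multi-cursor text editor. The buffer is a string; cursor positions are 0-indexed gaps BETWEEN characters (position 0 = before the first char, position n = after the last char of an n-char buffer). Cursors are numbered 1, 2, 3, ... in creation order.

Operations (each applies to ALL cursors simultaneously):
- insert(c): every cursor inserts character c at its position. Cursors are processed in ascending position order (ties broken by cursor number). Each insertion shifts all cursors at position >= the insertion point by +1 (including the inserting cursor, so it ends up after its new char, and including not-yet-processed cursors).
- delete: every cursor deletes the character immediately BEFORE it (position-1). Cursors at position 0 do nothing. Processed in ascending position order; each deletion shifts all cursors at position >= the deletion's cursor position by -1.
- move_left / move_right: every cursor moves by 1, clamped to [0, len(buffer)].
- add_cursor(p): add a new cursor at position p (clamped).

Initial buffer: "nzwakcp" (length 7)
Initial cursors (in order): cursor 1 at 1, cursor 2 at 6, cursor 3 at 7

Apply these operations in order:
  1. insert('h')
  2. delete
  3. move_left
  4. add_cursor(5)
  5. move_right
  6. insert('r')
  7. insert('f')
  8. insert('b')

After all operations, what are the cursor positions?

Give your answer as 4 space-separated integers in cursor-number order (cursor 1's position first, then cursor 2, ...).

Answer: 4 15 19 15

Derivation:
After op 1 (insert('h')): buffer="nhzwakchph" (len 10), cursors c1@2 c2@8 c3@10, authorship .1.....2.3
After op 2 (delete): buffer="nzwakcp" (len 7), cursors c1@1 c2@6 c3@7, authorship .......
After op 3 (move_left): buffer="nzwakcp" (len 7), cursors c1@0 c2@5 c3@6, authorship .......
After op 4 (add_cursor(5)): buffer="nzwakcp" (len 7), cursors c1@0 c2@5 c4@5 c3@6, authorship .......
After op 5 (move_right): buffer="nzwakcp" (len 7), cursors c1@1 c2@6 c4@6 c3@7, authorship .......
After op 6 (insert('r')): buffer="nrzwakcrrpr" (len 11), cursors c1@2 c2@9 c4@9 c3@11, authorship .1.....24.3
After op 7 (insert('f')): buffer="nrfzwakcrrffprf" (len 15), cursors c1@3 c2@12 c4@12 c3@15, authorship .11.....2424.33
After op 8 (insert('b')): buffer="nrfbzwakcrrffbbprfb" (len 19), cursors c1@4 c2@15 c4@15 c3@19, authorship .111.....242424.333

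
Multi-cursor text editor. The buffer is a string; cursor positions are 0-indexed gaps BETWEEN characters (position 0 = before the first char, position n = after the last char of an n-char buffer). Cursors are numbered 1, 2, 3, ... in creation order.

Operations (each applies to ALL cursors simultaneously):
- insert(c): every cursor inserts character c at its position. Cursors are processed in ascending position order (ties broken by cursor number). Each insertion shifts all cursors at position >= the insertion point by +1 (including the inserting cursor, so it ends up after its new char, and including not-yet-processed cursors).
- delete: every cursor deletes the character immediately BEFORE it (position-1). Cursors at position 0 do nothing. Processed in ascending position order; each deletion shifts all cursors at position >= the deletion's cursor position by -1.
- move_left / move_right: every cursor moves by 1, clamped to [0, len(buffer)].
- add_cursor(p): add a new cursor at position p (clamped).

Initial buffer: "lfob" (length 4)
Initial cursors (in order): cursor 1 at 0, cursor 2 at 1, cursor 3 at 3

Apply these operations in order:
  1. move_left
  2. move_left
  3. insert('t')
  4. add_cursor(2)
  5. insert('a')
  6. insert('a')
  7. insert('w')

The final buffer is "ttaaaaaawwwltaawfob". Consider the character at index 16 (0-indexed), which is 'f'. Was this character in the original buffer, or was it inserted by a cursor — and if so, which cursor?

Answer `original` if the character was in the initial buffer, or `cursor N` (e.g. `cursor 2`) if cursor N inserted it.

After op 1 (move_left): buffer="lfob" (len 4), cursors c1@0 c2@0 c3@2, authorship ....
After op 2 (move_left): buffer="lfob" (len 4), cursors c1@0 c2@0 c3@1, authorship ....
After op 3 (insert('t')): buffer="ttltfob" (len 7), cursors c1@2 c2@2 c3@4, authorship 12.3...
After op 4 (add_cursor(2)): buffer="ttltfob" (len 7), cursors c1@2 c2@2 c4@2 c3@4, authorship 12.3...
After op 5 (insert('a')): buffer="ttaaaltafob" (len 11), cursors c1@5 c2@5 c4@5 c3@8, authorship 12124.33...
After op 6 (insert('a')): buffer="ttaaaaaaltaafob" (len 15), cursors c1@8 c2@8 c4@8 c3@12, authorship 12124124.333...
After op 7 (insert('w')): buffer="ttaaaaaawwwltaawfob" (len 19), cursors c1@11 c2@11 c4@11 c3@16, authorship 12124124124.3333...
Authorship (.=original, N=cursor N): 1 2 1 2 4 1 2 4 1 2 4 . 3 3 3 3 . . .
Index 16: author = original

Answer: original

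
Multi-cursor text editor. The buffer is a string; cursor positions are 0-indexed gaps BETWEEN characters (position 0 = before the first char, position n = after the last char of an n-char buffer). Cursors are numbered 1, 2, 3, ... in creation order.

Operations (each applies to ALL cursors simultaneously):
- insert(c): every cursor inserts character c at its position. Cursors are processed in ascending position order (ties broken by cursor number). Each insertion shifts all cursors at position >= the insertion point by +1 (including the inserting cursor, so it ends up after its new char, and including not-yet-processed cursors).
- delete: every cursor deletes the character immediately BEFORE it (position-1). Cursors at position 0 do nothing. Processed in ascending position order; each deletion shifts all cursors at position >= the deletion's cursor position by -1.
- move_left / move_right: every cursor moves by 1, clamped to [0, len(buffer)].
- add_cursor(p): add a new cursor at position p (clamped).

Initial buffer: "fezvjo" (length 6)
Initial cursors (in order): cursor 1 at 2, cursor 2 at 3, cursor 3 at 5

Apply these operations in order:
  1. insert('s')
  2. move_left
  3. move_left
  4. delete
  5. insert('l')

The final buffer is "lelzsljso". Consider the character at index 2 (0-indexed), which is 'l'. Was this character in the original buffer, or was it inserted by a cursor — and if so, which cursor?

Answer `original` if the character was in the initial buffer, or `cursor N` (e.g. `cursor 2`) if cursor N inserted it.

Answer: cursor 2

Derivation:
After op 1 (insert('s')): buffer="feszsvjso" (len 9), cursors c1@3 c2@5 c3@8, authorship ..1.2..3.
After op 2 (move_left): buffer="feszsvjso" (len 9), cursors c1@2 c2@4 c3@7, authorship ..1.2..3.
After op 3 (move_left): buffer="feszsvjso" (len 9), cursors c1@1 c2@3 c3@6, authorship ..1.2..3.
After op 4 (delete): buffer="ezsjso" (len 6), cursors c1@0 c2@1 c3@3, authorship ..2.3.
After op 5 (insert('l')): buffer="lelzsljso" (len 9), cursors c1@1 c2@3 c3@6, authorship 1.2.23.3.
Authorship (.=original, N=cursor N): 1 . 2 . 2 3 . 3 .
Index 2: author = 2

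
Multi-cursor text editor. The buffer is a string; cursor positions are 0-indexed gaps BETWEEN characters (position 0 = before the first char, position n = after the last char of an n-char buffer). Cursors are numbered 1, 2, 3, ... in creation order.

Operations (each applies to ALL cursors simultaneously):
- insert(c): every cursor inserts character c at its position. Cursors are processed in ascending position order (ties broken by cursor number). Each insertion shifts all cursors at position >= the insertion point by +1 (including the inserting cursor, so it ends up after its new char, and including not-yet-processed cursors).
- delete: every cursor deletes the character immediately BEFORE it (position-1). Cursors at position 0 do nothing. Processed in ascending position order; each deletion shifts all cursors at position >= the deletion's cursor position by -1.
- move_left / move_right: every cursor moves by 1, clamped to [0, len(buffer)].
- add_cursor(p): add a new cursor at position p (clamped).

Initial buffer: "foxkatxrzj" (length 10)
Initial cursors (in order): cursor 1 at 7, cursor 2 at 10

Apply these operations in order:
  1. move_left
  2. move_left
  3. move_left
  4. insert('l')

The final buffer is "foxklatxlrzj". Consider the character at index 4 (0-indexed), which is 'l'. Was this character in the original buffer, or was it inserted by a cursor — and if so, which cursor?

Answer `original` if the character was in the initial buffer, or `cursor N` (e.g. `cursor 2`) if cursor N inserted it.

Answer: cursor 1

Derivation:
After op 1 (move_left): buffer="foxkatxrzj" (len 10), cursors c1@6 c2@9, authorship ..........
After op 2 (move_left): buffer="foxkatxrzj" (len 10), cursors c1@5 c2@8, authorship ..........
After op 3 (move_left): buffer="foxkatxrzj" (len 10), cursors c1@4 c2@7, authorship ..........
After op 4 (insert('l')): buffer="foxklatxlrzj" (len 12), cursors c1@5 c2@9, authorship ....1...2...
Authorship (.=original, N=cursor N): . . . . 1 . . . 2 . . .
Index 4: author = 1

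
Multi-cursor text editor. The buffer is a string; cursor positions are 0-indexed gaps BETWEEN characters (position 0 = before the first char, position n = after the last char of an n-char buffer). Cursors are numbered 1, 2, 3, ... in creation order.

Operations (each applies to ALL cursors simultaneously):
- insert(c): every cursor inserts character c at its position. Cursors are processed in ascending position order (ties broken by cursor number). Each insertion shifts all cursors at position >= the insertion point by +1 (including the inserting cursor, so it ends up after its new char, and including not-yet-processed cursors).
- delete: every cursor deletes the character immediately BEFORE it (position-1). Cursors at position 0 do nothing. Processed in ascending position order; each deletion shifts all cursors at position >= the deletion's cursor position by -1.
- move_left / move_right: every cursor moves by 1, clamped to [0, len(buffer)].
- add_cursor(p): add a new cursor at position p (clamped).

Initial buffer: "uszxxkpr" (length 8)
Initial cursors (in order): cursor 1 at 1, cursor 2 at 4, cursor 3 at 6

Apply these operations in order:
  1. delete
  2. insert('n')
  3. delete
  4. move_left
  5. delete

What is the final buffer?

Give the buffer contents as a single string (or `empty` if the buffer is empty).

After op 1 (delete): buffer="szxpr" (len 5), cursors c1@0 c2@2 c3@3, authorship .....
After op 2 (insert('n')): buffer="nsznxnpr" (len 8), cursors c1@1 c2@4 c3@6, authorship 1..2.3..
After op 3 (delete): buffer="szxpr" (len 5), cursors c1@0 c2@2 c3@3, authorship .....
After op 4 (move_left): buffer="szxpr" (len 5), cursors c1@0 c2@1 c3@2, authorship .....
After op 5 (delete): buffer="xpr" (len 3), cursors c1@0 c2@0 c3@0, authorship ...

Answer: xpr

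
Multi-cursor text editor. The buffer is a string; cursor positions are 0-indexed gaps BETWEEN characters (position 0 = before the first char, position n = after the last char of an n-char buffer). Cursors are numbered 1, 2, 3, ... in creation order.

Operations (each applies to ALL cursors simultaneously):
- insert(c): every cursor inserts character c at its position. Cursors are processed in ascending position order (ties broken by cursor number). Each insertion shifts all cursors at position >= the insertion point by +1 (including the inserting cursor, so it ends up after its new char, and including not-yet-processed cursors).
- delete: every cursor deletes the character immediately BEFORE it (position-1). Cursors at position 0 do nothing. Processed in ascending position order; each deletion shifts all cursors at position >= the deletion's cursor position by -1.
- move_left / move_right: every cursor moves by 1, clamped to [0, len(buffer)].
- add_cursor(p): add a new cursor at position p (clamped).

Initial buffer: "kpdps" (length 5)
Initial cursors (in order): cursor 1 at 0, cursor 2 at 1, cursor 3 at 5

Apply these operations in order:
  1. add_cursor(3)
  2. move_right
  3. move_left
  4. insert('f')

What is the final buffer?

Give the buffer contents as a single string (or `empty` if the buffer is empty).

After op 1 (add_cursor(3)): buffer="kpdps" (len 5), cursors c1@0 c2@1 c4@3 c3@5, authorship .....
After op 2 (move_right): buffer="kpdps" (len 5), cursors c1@1 c2@2 c4@4 c3@5, authorship .....
After op 3 (move_left): buffer="kpdps" (len 5), cursors c1@0 c2@1 c4@3 c3@4, authorship .....
After op 4 (insert('f')): buffer="fkfpdfpfs" (len 9), cursors c1@1 c2@3 c4@6 c3@8, authorship 1.2..4.3.

Answer: fkfpdfpfs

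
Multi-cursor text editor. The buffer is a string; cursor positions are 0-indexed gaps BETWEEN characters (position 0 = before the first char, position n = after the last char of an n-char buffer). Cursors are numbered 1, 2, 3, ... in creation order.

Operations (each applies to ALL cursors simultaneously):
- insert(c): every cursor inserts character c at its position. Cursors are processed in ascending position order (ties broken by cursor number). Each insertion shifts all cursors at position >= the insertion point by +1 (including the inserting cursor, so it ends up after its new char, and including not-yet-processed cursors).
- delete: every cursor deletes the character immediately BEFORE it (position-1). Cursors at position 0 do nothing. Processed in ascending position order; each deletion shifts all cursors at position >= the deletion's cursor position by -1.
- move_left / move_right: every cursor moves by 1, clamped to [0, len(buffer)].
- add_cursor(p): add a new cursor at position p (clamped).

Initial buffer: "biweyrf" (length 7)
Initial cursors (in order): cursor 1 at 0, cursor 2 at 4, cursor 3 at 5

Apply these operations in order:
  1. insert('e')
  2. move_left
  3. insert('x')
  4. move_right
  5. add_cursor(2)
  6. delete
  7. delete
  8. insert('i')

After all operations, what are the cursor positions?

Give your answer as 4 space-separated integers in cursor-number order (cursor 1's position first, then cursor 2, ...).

Answer: 2 7 9 2

Derivation:
After op 1 (insert('e')): buffer="ebiweeyerf" (len 10), cursors c1@1 c2@6 c3@8, authorship 1....2.3..
After op 2 (move_left): buffer="ebiweeyerf" (len 10), cursors c1@0 c2@5 c3@7, authorship 1....2.3..
After op 3 (insert('x')): buffer="xebiwexeyxerf" (len 13), cursors c1@1 c2@7 c3@10, authorship 11....22.33..
After op 4 (move_right): buffer="xebiwexeyxerf" (len 13), cursors c1@2 c2@8 c3@11, authorship 11....22.33..
After op 5 (add_cursor(2)): buffer="xebiwexeyxerf" (len 13), cursors c1@2 c4@2 c2@8 c3@11, authorship 11....22.33..
After op 6 (delete): buffer="biwexyxrf" (len 9), cursors c1@0 c4@0 c2@5 c3@7, authorship ....2.3..
After op 7 (delete): buffer="biweyrf" (len 7), cursors c1@0 c4@0 c2@4 c3@5, authorship .......
After op 8 (insert('i')): buffer="iibiweiyirf" (len 11), cursors c1@2 c4@2 c2@7 c3@9, authorship 14....2.3..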